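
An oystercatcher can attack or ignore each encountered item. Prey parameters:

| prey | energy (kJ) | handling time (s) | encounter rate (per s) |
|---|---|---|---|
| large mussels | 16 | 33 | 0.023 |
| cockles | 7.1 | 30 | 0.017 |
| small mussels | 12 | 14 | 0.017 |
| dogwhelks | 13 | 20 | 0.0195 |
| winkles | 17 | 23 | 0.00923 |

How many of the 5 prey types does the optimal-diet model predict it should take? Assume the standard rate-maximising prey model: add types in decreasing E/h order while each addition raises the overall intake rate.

Rank by E/h (kJ/s): small mussels 0.857, winkles 0.739, dogwhelks 0.65, large mussels 0.485, cockles 0.237. Include each in turn until the next type's E/h falls below the running intake rate.
Rate on top 1: 0.1648. winkles: 0.739 > 0.1648 → include.
Rate on top 2: 0.2489. dogwhelks: 0.65 > 0.2489 → include.
Rate on top 3: 0.3339. large mussels: 0.485 > 0.3339 → include.
Rate on top 4: 0.378. cockles: 0.237 < 0.378 → exclude; stop.
Optimal diet: small mussels, winkles, dogwhelks, large mussels — 4 of 5 types.

4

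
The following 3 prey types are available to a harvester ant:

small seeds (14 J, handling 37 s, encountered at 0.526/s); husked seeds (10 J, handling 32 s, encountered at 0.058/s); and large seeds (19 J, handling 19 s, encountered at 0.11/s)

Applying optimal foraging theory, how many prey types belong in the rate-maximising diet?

1

E/h in descending order: large seeds 1, small seeds 0.378, husked seeds 0.312 J/s. The optimal diet is the largest prefix of this list for which every included type satisfies E_i/h_i > R on the types above it.
Rate on top 1: 0.6764. small seeds: 0.378 < 0.6764 → exclude; stop.
Optimal diet: large seeds — 1 of 3 types.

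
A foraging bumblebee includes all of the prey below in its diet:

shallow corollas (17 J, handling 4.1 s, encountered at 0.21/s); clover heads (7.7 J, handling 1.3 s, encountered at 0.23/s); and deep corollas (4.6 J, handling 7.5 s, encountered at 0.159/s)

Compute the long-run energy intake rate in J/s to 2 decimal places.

R = (0.21×17 + 0.23×7.7 + 0.159×4.6) / (1 + 0.21×4.1 + 0.23×1.3 + 0.159×7.5) = 6.072/3.353 = 1.811 J/s.

1.81 J/s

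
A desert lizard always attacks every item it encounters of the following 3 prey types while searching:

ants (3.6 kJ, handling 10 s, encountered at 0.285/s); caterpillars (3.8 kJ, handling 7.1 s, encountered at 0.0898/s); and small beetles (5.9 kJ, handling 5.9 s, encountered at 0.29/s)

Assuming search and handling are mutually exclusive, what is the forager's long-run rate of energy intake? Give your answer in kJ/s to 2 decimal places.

R = Σλ_iE_i / (1 + Σλ_ih_i)
Numerator: 0.285×3.6 + 0.0898×3.8 + 0.29×5.9 = 3.078
Denominator: 1 + 0.285×10 + 0.0898×7.1 + 0.29×5.9 = 6.199
R = 3.078/6.199 = 0.4966 kJ/s

0.50 kJ/s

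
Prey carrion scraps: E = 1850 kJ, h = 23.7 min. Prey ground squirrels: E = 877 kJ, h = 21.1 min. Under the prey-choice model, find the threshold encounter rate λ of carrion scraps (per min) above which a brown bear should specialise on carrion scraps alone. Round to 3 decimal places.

0.048 per min

The zero-one rule: include ground squirrels iff E₂/h₂ > λE₁/(1+λh₁). Equality gives the switch point.
λE₁h₂ = E₂ + λE₂h₁ ⇒ λ = E₂/(E₁h₂ − E₂h₁) = 877/(3.904e+04 − 2.078e+04) = 0.04805 per min.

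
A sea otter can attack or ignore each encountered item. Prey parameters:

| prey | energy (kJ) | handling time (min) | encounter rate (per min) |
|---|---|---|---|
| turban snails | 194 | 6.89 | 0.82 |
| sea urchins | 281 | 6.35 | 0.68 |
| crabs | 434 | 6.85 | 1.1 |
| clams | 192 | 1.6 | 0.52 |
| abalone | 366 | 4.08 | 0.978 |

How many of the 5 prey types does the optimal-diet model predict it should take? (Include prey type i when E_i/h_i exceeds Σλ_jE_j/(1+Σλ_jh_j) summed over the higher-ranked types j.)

2

E/h in descending order: clams 120, abalone 89.7, crabs 63.4, sea urchins 44.3, turban snails 28.2 kJ/min. The optimal diet is the largest prefix of this list for which every included type satisfies E_i/h_i > R on the types above it.
Rate on top 1: 54.5. abalone: 89.7 > 54.5 → include.
Rate on top 2: 78.63. crabs: 63.4 < 78.63 → exclude; stop.
Optimal diet: clams, abalone — 2 of 5 types.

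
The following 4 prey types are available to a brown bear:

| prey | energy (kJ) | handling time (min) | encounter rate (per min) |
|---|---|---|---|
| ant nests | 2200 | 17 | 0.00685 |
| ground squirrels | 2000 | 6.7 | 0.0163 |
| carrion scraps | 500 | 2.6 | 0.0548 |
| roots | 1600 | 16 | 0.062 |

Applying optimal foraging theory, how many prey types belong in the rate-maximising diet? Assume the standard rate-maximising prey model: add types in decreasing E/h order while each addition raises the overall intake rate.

4

Profitabilities (E/h, kJ/min): ground squirrels 299, carrion scraps 192, ant nests 129, roots 100. Add prey in this order while the next type's profitability exceeds the intake rate on those already taken.
Rate on top 1: 29.39. carrion scraps: 192 > 29.39 → include.
Rate on top 2: 47.94. ant nests: 129 > 47.94 → include.
Rate on top 3: 54.87. roots: 100 > 54.87 → include.
Optimal diet: ground squirrels, carrion scraps, ant nests, roots — 4 of 4 types.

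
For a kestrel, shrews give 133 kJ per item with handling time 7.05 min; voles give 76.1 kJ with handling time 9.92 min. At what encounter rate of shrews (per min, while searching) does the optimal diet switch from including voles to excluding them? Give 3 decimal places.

0.097 per min

The zero-one rule: include voles iff E₂/h₂ > λE₁/(1+λh₁). Equality gives the switch point.
λE₁h₂ = E₂ + λE₂h₁ ⇒ λ = E₂/(E₁h₂ − E₂h₁) = 76.1/(1319 − 536.5) = 0.09721 per min.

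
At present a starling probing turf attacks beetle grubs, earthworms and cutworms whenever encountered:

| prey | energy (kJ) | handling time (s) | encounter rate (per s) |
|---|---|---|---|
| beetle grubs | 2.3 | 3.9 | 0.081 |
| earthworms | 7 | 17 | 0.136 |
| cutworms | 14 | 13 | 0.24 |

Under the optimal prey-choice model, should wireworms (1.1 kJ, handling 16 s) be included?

No

Current rate: (0.081×2.3 + 0.136×7 + 0.24×14)/(1 + 0.081×3.9 + 0.136×17 + 0.24×13) = 0.6666 kJ/s.
Profitability of wireworms: 1.1/16 = 0.06875 kJ/s.
Since 0.06875 < R, time spent handling wireworms is better spent searching.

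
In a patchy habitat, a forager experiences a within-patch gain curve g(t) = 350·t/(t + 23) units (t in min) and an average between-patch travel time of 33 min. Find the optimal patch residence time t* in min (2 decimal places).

27.55 min

Optimal t* satisfies g'(t*) = g(t*)/(T + t*).
g'(t) = 350·23/(t + 23)². Setting 350·23/(t+23)² = 350t/[(t+23)(33+t)] gives 23(33+t) = t(t+23), so t² = 23×33 = 759.
t* = √759 = 27.55 min.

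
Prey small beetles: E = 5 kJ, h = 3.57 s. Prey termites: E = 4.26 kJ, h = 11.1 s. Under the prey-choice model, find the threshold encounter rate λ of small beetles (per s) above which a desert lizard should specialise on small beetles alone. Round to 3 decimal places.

0.106 per s

At the threshold, the rate on small beetles alone equals the profitability of termites: λ·5/(1 + λ·3.57) = 4.26/11.1 = 0.3838.
Rearranging, λ(5 − 0.3838×3.57) = 0.3838, so λ = 0.3838/3.63 = 0.1057 per s.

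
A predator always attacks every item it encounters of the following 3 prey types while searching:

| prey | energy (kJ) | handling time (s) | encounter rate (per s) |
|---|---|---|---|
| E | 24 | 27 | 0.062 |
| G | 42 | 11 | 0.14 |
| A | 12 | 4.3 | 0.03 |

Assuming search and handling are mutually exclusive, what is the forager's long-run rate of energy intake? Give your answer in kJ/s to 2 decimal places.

1.78 kJ/s

R = Σλ_iE_i / (1 + Σλ_ih_i)
Numerator: 0.062×24 + 0.14×42 + 0.03×12 = 7.728
Denominator: 1 + 0.062×27 + 0.14×11 + 0.03×4.3 = 4.343
R = 7.728/4.343 = 1.779 kJ/s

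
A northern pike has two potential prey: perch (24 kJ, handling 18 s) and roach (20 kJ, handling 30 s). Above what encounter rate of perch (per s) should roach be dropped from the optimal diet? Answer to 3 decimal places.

The zero-one rule: include roach iff E₂/h₂ > λE₁/(1+λh₁). Equality gives the switch point.
λE₁h₂ = E₂ + λE₂h₁ ⇒ λ = E₂/(E₁h₂ − E₂h₁) = 20/(720 − 360) = 0.05556 per s.

0.056 per s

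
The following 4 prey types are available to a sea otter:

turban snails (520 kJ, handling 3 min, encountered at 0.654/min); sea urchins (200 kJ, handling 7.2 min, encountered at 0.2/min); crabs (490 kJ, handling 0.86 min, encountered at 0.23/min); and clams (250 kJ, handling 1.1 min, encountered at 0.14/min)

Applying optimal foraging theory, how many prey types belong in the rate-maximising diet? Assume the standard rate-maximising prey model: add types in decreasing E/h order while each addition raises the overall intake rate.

Profitabilities (E/h, kJ/min): crabs 570, clams 227, turban snails 173, sea urchins 27.8. Add prey in this order while the next type's profitability exceeds the intake rate on those already taken.
Rate on top 1: 94.09. clams: 227 > 94.09 → include.
Rate on top 2: 109.3. turban snails: 173 > 109.3 → include.
Rate on top 3: 147.2. sea urchins: 27.8 < 147.2 → exclude; stop.
Optimal diet: crabs, clams, turban snails — 3 of 4 types.

3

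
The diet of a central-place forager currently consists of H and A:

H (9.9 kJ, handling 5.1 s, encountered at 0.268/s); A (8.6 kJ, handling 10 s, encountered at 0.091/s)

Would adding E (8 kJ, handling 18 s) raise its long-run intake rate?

No

Current rate: (0.268×9.9 + 0.091×8.6)/(1 + 0.268×5.1 + 0.091×10) = 1.049 kJ/s.
E: E/h = 8/18 = 0.4444 kJ/s.
Since 0.4444 < R, time spent handling E is better spent searching.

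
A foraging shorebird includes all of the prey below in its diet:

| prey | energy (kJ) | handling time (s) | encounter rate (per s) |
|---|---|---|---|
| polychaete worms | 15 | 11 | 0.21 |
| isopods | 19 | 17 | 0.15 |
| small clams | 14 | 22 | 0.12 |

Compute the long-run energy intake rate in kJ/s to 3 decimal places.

Energy encountered per unit search time: 0.21×15 + 0.15×19 + 0.12×14 = 7.68 kJ/s.
Handling time per unit search time: 0.21×11 + 0.15×17 + 0.12×22 = 7.5.
Rate = 7.68/(1 + 7.5) = 0.9035 kJ/s.

0.904 kJ/s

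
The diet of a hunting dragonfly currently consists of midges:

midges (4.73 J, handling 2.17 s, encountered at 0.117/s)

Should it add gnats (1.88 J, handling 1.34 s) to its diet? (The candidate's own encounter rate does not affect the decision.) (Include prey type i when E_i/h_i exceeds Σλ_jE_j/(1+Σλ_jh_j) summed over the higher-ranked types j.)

Current rate: (0.117×4.73)/(1 + 0.117×2.17) = 0.4414 J/s.
gnats: E/h = 1.88/1.34 = 1.403 J/s.
1.403 > 0.4414, so adding gnats raises the average — include it.

Yes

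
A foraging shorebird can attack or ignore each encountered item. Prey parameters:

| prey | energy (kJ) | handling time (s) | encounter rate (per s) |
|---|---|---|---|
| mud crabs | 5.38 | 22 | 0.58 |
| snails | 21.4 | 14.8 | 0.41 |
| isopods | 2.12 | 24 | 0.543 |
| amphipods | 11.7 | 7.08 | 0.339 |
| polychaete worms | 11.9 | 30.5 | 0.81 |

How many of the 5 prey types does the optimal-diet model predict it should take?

Rank by E/h (kJ/s): amphipods 1.65, snails 1.45, polychaete worms 0.39, mud crabs 0.245, isopods 0.0883. Include each in turn until the next type's E/h falls below the running intake rate.
Rate on top 1: 1.167. snails: 1.45 > 1.167 → include.
Rate on top 2: 1.346. polychaete worms: 0.39 < 1.346 → exclude; stop.
Optimal diet: amphipods, snails — 2 of 5 types.

2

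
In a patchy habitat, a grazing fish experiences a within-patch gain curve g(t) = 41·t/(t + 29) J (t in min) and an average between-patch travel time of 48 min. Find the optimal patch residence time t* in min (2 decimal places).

By the marginal value theorem, leave when the instantaneous gain rate g'(t) equals the habitat-wide average g(t)/(T + t).
g'(t) = 41·29/(t + 29)². Setting 41·29/(t+29)² = 41t/[(t+29)(48+t)] gives 29(48+t) = t(t+29), so t² = 29×48 = 1392.
t* = √1392 = 37.31 min.

37.31 min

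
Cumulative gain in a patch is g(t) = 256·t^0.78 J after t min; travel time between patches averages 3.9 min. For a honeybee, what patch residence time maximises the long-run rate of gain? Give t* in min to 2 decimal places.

Maximise g(t)/(T+t): set derivative to zero → g'(t)(T+t) = g(t).
g'(t) = 0.78·256·t^-0.22. Setting 0.78·256·t^-0.22 = 256·t^0.78/(3.9+t) gives 0.78(3.9+t) = t, so 0.22·t = 0.78×3.9.
t* = 0.78×3.9/0.22 = 13.83 min.

13.83 min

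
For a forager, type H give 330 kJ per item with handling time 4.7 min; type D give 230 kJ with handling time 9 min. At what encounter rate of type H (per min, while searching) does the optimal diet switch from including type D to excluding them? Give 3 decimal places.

The zero-one rule: include type D iff E₂/h₂ > λE₁/(1+λh₁). Equality gives the switch point.
λE₁h₂ = E₂ + λE₂h₁ ⇒ λ = E₂/(E₁h₂ − E₂h₁) = 230/(2970 − 1081) = 0.1218 per min.

0.122 per min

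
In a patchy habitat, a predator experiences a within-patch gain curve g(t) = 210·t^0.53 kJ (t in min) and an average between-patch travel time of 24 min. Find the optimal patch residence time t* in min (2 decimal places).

Optimal t* satisfies g'(t*) = g(t*)/(T + t*).
g'(t) = 0.53·210·t^-0.47. Setting 0.53·210·t^-0.47 = 210·t^0.53/(24+t) gives 0.53(24+t) = t, so 0.47·t = 0.53×24.
t* = 0.53×24/0.47 = 27.06 min.

27.06 min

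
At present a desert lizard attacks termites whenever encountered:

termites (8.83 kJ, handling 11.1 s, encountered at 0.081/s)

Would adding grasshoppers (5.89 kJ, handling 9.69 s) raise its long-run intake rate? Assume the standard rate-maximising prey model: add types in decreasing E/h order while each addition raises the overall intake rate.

On termites alone, R = ΣλE/(1+Σλh) = 0.7152/1.899 = 0.3766 kJ/s.
Profitability of grasshoppers: 5.89/9.69 = 0.6078 kJ/s.
0.6078 > 0.3766, so adding grasshoppers raises the average — include it.

Yes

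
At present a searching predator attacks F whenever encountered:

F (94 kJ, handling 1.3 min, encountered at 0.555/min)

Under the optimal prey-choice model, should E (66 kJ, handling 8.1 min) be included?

No

On F alone, R = ΣλE/(1+Σλh) = 52.17/1.722 = 30.3 kJ/min.
E: E/h = 66/8.1 = 8.148 kJ/min.
8.148 < 30.3, so adding E would lower the average — exclude it.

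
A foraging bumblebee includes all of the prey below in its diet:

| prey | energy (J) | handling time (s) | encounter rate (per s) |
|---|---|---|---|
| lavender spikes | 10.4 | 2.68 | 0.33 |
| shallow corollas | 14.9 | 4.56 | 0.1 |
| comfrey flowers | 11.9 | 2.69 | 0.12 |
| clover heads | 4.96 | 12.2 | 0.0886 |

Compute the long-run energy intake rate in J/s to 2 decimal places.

Energy encountered per unit search time: 0.33×10.4 + 0.1×14.9 + 0.12×11.9 + 0.0886×4.96 = 6.789 J/s.
Handling time per unit search time: 0.33×2.68 + 0.1×4.56 + 0.12×2.69 + 0.0886×12.2 = 2.744.
Rate = 6.789/(1 + 2.744) = 1.813 J/s.

1.81 J/s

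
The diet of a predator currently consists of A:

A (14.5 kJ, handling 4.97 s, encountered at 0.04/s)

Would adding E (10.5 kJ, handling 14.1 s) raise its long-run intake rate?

On A alone, R = ΣλE/(1+Σλh) = 0.58/1.199 = 0.4838 kJ/s.
Profitability of E: 10.5/14.1 = 0.7447 kJ/s.
0.7447 > 0.4838, so adding E raises the average — include it.

Yes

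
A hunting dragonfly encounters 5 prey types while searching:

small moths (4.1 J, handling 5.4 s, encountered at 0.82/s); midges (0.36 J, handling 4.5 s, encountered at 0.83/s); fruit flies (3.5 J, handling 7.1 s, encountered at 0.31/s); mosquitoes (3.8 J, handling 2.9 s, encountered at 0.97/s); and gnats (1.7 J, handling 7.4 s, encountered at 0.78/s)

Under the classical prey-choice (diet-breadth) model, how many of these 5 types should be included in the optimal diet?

1

E/h in descending order: mosquitoes 1.31, small moths 0.759, fruit flies 0.493, gnats 0.23, midges 0.08 J/s. The optimal diet is the largest prefix of this list for which every included type satisfies E_i/h_i > R on the types above it.
Rate on top 1: 0.9667. small moths: 0.759 < 0.9667 → exclude; stop.
Optimal diet: mosquitoes — 1 of 5 types.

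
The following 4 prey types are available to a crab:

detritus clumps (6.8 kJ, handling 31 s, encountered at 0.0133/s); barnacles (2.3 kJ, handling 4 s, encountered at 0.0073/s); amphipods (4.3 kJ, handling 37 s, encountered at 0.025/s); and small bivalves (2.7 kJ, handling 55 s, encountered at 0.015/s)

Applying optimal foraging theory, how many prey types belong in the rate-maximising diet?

3

Rank by E/h (kJ/s): barnacles 0.575, detritus clumps 0.219, amphipods 0.116, small bivalves 0.0491. Include each in turn until the next type's E/h falls below the running intake rate.
Rate on top 1: 0.01631. detritus clumps: 0.219 > 0.01631 → include.
Rate on top 2: 0.07439. amphipods: 0.116 > 0.07439 → include.
Rate on top 3: 0.09074. small bivalves: 0.0491 < 0.09074 → exclude; stop.
Optimal diet: barnacles, detritus clumps, amphipods — 3 of 4 types.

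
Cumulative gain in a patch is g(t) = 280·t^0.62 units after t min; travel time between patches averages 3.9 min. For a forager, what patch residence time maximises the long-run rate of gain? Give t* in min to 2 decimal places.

Optimal t* satisfies g'(t*) = g(t*)/(T + t*).
g'(t) = 0.62·280·t^-0.38. Setting 0.62·280·t^-0.38 = 280·t^0.62/(3.9+t) gives 0.62(3.9+t) = t, so 0.38·t = 0.62×3.9.
t* = 0.62×3.9/0.38 = 6.363 min.

6.36 min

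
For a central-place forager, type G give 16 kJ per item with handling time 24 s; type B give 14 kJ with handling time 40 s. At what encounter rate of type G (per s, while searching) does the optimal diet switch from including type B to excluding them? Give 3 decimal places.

Drop type B once their profitability E₂/h₂ falls below the rate achievable on type G alone: E₂/h₂ = λE₁/(1 + λh₁).
Solve for λ: λE₁h₂ = E₂(1 + λh₁) → λ(E₁h₂ − E₂h₁) = E₂ → λ = E₂/(E₁h₂ − E₂h₁).
λ = 14/(16×40 − 14×24) = 14/304 = 0.04605 per s.

0.046 per s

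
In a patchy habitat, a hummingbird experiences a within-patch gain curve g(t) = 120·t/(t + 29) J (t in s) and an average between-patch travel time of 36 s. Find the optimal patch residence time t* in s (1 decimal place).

32.3 s

By the marginal value theorem, leave when the instantaneous gain rate g'(t) equals the habitat-wide average g(t)/(T + t).
g'(t) = 120·29/(t + 29)². Setting 120·29/(t+29)² = 120t/[(t+29)(36+t)] gives 29(36+t) = t(t+29), so t² = 29×36 = 1044.
t* = √1044 = 32.31 s.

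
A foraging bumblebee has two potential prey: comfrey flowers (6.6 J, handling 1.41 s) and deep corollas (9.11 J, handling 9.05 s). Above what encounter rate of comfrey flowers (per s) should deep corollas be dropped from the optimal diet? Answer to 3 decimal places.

0.194 per s

The zero-one rule: include deep corollas iff E₂/h₂ > λE₁/(1+λh₁). Equality gives the switch point.
λE₁h₂ = E₂ + λE₂h₁ ⇒ λ = E₂/(E₁h₂ − E₂h₁) = 9.11/(59.73 − 12.85) = 0.1943 per s.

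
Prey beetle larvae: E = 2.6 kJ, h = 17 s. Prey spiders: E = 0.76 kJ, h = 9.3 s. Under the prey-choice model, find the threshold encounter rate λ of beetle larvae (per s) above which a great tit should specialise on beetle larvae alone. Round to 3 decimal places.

0.067 per s

At the threshold, the rate on beetle larvae alone equals the profitability of spiders: λ·2.6/(1 + λ·17) = 0.76/9.3 = 0.08172.
Rearranging, λ(2.6 − 0.08172×17) = 0.08172, so λ = 0.08172/1.211 = 0.0675 per s.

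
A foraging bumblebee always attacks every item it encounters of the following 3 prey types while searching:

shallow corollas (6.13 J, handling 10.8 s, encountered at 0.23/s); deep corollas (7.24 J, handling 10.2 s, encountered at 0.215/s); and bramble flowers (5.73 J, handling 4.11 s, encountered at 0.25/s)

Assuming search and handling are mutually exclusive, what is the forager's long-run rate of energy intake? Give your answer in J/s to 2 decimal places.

0.66 J/s

Energy encountered per unit search time: 0.23×6.13 + 0.215×7.24 + 0.25×5.73 = 4.399 J/s.
Handling time per unit search time: 0.23×10.8 + 0.215×10.2 + 0.25×4.11 = 5.705.
Rate = 4.399/(1 + 5.705) = 0.6561 J/s.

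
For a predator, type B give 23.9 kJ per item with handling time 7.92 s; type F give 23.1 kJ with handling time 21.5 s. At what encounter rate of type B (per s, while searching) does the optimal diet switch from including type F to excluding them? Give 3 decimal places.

At the threshold, the rate on type B alone equals the profitability of type F: λ·23.9/(1 + λ·7.92) = 23.1/21.5 = 1.074.
Rearranging, λ(23.9 − 1.074×7.92) = 1.074, so λ = 1.074/15.39 = 0.06981 per s.

0.070 per s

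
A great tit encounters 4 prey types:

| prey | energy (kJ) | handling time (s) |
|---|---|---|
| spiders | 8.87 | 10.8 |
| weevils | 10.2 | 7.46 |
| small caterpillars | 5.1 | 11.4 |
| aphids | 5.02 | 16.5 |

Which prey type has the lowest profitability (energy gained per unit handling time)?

aphids

In descending order of E/h:
weevils: 10.2/7.46 = 1.37 kJ/s
spiders: 8.87/10.8 = 0.821 kJ/s
small caterpillars: 5.1/11.4 = 0.447 kJ/s
aphids: 5.02/16.5 = 0.304 kJ/s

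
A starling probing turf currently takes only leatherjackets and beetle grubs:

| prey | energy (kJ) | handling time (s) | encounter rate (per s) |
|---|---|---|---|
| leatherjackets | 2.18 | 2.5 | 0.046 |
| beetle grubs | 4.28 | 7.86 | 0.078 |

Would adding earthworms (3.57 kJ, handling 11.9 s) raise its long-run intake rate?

On leatherjackets and beetle grubs alone, R = ΣλE/(1+Σλh) = 0.4341/1.728 = 0.2512 kJ/s.
Profitability of earthworms: 3.57/11.9 = 0.3 kJ/s.
0.3 > 0.2512, so adding earthworms raises the average — include it.

Yes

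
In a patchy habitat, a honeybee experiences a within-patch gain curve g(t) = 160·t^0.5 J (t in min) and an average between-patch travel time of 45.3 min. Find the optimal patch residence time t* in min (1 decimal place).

By the marginal value theorem, leave when the instantaneous gain rate g'(t) equals the habitat-wide average g(t)/(T + t).
g'(t) = 0.5·160·t^-0.5. Setting 0.5·160·t^-0.5 = 160·t^0.5/(45.3+t) gives 0.5(45.3+t) = t, so 0.50·t = 0.5×45.3.
t* = 0.5×45.3/0.50 = 45.3 min.

45.3 min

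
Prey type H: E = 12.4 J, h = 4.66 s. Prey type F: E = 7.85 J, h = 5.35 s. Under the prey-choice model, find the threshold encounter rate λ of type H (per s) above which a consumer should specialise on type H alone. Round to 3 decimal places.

0.264 per s

At the threshold, the rate on type H alone equals the profitability of type F: λ·12.4/(1 + λ·4.66) = 7.85/5.35 = 1.467.
Rearranging, λ(12.4 − 1.467×4.66) = 1.467, so λ = 1.467/5.562 = 0.2638 per s.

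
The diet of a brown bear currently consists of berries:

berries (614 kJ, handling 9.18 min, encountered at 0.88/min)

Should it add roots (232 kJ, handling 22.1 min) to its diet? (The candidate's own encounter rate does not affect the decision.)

No

On berries alone, R = ΣλE/(1+Σλh) = 540.3/9.078 = 59.52 kJ/min.
Profitability of roots: 232/22.1 = 10.5 kJ/min.
Since 10.5 < R, time spent handling roots is better spent searching.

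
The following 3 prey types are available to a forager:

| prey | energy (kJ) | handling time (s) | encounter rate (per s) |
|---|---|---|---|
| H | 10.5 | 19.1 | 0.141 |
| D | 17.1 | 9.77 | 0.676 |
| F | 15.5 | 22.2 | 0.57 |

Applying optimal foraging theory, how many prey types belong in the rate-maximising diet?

Rank by E/h (kJ/s): D 1.75, F 0.698, H 0.55. Include each in turn until the next type's E/h falls below the running intake rate.
Rate on top 1: 1.52. F: 0.698 < 1.52 → exclude; stop.
Optimal diet: D — 1 of 3 types.

1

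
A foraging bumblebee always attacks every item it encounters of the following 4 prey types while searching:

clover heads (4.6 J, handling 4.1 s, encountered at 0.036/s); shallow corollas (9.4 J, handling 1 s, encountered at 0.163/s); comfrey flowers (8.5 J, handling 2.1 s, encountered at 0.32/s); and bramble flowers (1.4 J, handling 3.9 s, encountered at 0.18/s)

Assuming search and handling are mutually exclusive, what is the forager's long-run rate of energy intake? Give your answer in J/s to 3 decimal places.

1.739 J/s

R = Σλ_iE_i / (1 + Σλ_ih_i)
Numerator: 0.036×4.6 + 0.163×9.4 + 0.32×8.5 + 0.18×1.4 = 4.67
Denominator: 1 + 0.036×4.1 + 0.163×1 + 0.32×2.1 + 0.18×3.9 = 2.685
R = 4.67/2.685 = 1.739 J/s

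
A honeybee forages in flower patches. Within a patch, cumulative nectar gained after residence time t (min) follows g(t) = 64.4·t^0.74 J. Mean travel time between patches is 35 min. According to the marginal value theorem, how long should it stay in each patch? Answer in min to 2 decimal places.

99.62 min

By the marginal value theorem, leave when the instantaneous gain rate g'(t) equals the habitat-wide average g(t)/(T + t).
g'(t) = 0.74·64.4·t^-0.26. Setting 0.74·64.4·t^-0.26 = 64.4·t^0.74/(35+t) gives 0.74(35+t) = t, so 0.26·t = 0.74×35.
t* = 0.74×35/0.26 = 99.62 min.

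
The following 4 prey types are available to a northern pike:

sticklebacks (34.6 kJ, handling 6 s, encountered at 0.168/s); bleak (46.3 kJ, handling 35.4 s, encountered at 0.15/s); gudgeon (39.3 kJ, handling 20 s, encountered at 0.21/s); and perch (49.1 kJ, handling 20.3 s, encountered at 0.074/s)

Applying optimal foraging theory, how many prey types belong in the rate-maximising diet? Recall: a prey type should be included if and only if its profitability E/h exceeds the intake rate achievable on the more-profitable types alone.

Profitabilities (E/h, kJ/s): sticklebacks 5.77, perch 2.42, gudgeon 1.96, bleak 1.31. Add prey in this order while the next type's profitability exceeds the intake rate on those already taken.
Rate on top 1: 2.895. perch: 2.42 < 2.895 → exclude; stop.
Optimal diet: sticklebacks — 1 of 4 types.

1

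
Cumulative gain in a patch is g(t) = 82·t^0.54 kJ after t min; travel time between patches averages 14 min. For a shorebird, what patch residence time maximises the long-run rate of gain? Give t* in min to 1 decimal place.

Maximise g(t)/(T+t): set derivative to zero → g'(t)(T+t) = g(t).
g'(t) = 0.54·82·t^-0.46. Setting 0.54·82·t^-0.46 = 82·t^0.54/(14+t) gives 0.54(14+t) = t, so 0.46·t = 0.54×14.
t* = 0.54×14/0.46 = 16.43 min.

16.4 min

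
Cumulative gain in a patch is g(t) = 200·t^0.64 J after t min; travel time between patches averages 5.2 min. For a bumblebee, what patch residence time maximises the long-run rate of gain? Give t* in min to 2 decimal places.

By the marginal value theorem, leave when the instantaneous gain rate g'(t) equals the habitat-wide average g(t)/(T + t).
g'(t) = 0.64·200·t^-0.36. Setting 0.64·200·t^-0.36 = 200·t^0.64/(5.2+t) gives 0.64(5.2+t) = t, so 0.36·t = 0.64×5.2.
t* = 0.64×5.2/0.36 = 9.244 min.

9.24 min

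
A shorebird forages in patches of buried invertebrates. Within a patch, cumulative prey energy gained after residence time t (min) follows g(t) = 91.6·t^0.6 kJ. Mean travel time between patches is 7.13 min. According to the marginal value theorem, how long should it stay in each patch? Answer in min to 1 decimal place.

10.7 min

Optimal t* satisfies g'(t*) = g(t*)/(T + t*).
g'(t) = 0.6·91.6·t^-0.4. Setting 0.6·91.6·t^-0.4 = 91.6·t^0.6/(7.13+t) gives 0.6(7.13+t) = t, so 0.40·t = 0.6×7.13.
t* = 0.6×7.13/0.40 = 10.69 min.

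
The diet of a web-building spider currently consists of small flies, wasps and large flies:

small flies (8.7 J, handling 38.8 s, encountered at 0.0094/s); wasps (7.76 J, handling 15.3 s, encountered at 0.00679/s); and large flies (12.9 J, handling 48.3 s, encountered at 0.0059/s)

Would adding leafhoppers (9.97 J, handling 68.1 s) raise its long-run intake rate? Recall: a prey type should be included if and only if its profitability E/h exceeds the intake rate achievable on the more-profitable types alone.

Yes

On small flies, wasps and large flies alone, R = ΣλE/(1+Σλh) = 0.2106/1.754 = 0.1201 J/s.
leafhoppers: E/h = 9.97/68.1 = 0.1464 J/s.
0.1464 > 0.1201, so adding leafhoppers raises the average — include it.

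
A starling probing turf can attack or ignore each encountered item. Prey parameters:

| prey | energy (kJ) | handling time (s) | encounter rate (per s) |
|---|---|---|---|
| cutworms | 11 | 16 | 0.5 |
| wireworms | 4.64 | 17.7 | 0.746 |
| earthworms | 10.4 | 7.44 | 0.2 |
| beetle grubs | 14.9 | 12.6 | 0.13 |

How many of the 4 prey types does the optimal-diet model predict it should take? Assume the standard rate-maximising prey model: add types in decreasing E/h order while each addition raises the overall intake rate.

2

E/h in descending order: earthworms 1.4, beetle grubs 1.18, cutworms 0.688, wireworms 0.262 kJ/s. The optimal diet is the largest prefix of this list for which every included type satisfies E_i/h_i > R on the types above it.
Rate on top 1: 0.836. beetle grubs: 1.18 > 0.836 → include.
Rate on top 2: 0.9736. cutworms: 0.688 < 0.9736 → exclude; stop.
Optimal diet: earthworms, beetle grubs — 2 of 4 types.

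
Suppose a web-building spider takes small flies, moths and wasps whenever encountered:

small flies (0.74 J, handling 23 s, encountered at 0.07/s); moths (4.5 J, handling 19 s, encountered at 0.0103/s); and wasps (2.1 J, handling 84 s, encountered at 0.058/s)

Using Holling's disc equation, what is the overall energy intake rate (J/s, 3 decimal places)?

R = (0.07×0.74 + 0.0103×4.5 + 0.058×2.1) / (1 + 0.07×23 + 0.0103×19 + 0.058×84) = 0.22/7.678 = 0.02865 J/s.

0.029 J/s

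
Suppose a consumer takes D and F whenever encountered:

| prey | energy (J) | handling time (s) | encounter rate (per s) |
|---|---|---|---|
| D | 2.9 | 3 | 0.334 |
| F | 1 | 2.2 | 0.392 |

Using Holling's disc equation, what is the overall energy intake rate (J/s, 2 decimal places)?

R = Σλ_iE_i / (1 + Σλ_ih_i)
Numerator: 0.334×2.9 + 0.392×1 = 1.361
Denominator: 1 + 0.334×3 + 0.392×2.2 = 2.864
R = 1.361/2.864 = 0.475 J/s

0.48 J/s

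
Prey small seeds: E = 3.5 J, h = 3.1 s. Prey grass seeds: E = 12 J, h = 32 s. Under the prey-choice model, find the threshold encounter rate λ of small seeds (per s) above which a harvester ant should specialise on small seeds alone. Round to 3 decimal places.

0.160 per s

Drop grass seeds once their profitability E₂/h₂ falls below the rate achievable on small seeds alone: E₂/h₂ = λE₁/(1 + λh₁).
Solve for λ: λE₁h₂ = E₂(1 + λh₁) → λ(E₁h₂ − E₂h₁) = E₂ → λ = E₂/(E₁h₂ − E₂h₁).
λ = 12/(3.5×32 − 12×3.1) = 12/74.8 = 0.1604 per s.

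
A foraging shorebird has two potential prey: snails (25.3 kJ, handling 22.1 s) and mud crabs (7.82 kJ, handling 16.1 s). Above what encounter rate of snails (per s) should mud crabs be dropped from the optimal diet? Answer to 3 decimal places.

At the threshold, the rate on snails alone equals the profitability of mud crabs: λ·25.3/(1 + λ·22.1) = 7.82/16.1 = 0.4857.
Rearranging, λ(25.3 − 0.4857×22.1) = 0.4857, so λ = 0.4857/14.57 = 0.03335 per s.

0.033 per s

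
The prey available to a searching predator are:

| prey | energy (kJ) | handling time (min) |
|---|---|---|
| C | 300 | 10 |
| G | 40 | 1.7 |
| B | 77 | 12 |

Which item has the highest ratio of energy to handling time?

Profitability E/h (kJ/min): C = 300/10 = 30, G = 40/1.7 = 23.5, B = 77/12 = 6.42.
Ranked: C > G > B.

C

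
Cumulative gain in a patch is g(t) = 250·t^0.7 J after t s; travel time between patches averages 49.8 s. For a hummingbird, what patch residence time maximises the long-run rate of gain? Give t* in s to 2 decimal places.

116.20 s

Maximise g(t)/(T+t): set derivative to zero → g'(t)(T+t) = g(t).
g'(t) = 0.7·250·t^-0.3. Setting 0.7·250·t^-0.3 = 250·t^0.7/(49.8+t) gives 0.7(49.8+t) = t, so 0.30·t = 0.7×49.8.
t* = 0.7×49.8/0.30 = 116.2 s.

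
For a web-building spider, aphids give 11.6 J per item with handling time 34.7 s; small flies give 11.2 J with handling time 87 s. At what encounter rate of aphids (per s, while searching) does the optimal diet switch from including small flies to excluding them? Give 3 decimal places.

The zero-one rule: include small flies iff E₂/h₂ > λE₁/(1+λh₁). Equality gives the switch point.
λE₁h₂ = E₂ + λE₂h₁ ⇒ λ = E₂/(E₁h₂ − E₂h₁) = 11.2/(1009 − 388.6) = 0.01805 per s.

0.018 per s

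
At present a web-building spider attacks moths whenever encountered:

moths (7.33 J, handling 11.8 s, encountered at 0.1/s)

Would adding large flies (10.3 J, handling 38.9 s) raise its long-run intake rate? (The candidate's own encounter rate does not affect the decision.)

No

Current rate: (0.1×7.33)/(1 + 0.1×11.8) = 0.3362 J/s.
Profitability of large flies: 10.3/38.9 = 0.2648 J/s.
Since 0.2648 < R, time spent handling large flies is better spent searching.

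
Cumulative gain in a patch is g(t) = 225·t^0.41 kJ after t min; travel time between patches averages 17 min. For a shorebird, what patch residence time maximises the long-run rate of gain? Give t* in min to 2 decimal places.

Optimal t* satisfies g'(t*) = g(t*)/(T + t*).
g'(t) = 0.41·225·t^-0.59. Setting 0.41·225·t^-0.59 = 225·t^0.41/(17+t) gives 0.41(17+t) = t, so 0.59·t = 0.41×17.
t* = 0.41×17/0.59 = 11.81 min.

11.81 min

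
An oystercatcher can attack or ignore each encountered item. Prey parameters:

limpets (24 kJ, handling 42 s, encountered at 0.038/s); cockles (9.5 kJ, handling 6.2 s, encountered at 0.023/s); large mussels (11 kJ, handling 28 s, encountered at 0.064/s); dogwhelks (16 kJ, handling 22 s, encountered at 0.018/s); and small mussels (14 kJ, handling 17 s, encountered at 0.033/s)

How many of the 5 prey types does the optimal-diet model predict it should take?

4

Profitabilities (E/h, kJ/s): cockles 1.53, small mussels 0.824, dogwhelks 0.727, limpets 0.571, large mussels 0.393. Add prey in this order while the next type's profitability exceeds the intake rate on those already taken.
Rate on top 1: 0.1912. small mussels: 0.824 > 0.1912 → include.
Rate on top 2: 0.3994. dogwhelks: 0.727 > 0.3994 → include.
Rate on top 3: 0.4613. limpets: 0.571 > 0.4613 → include.
Rate on top 4: 0.5088. large mussels: 0.393 < 0.5088 → exclude; stop.
Optimal diet: cockles, small mussels, dogwhelks, limpets — 4 of 5 types.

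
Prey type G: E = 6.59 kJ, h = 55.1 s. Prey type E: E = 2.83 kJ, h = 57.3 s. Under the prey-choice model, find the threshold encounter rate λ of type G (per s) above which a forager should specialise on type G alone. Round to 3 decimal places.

0.013 per s

Drop type E once their profitability E₂/h₂ falls below the rate achievable on type G alone: E₂/h₂ = λE₁/(1 + λh₁).
Solve for λ: λE₁h₂ = E₂(1 + λh₁) → λ(E₁h₂ − E₂h₁) = E₂ → λ = E₂/(E₁h₂ − E₂h₁).
λ = 2.83/(6.59×57.3 − 2.83×55.1) = 2.83/221.7 = 0.01277 per s.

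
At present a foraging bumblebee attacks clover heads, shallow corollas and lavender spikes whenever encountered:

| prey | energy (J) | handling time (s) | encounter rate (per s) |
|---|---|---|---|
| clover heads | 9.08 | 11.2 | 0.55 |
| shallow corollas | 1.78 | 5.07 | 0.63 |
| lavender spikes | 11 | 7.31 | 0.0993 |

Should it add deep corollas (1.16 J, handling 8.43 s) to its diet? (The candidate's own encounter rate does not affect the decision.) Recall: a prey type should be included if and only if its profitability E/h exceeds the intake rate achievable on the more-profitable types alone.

Intake rate on the current diet: R = (0.55×9.08 + 0.63×1.78 + 0.0993×11) / (1 + 0.55×11.2 + 0.63×5.07 + 0.0993×7.31) = 7.208/11.08 = 0.6505 J/s.
deep corollas: E/h = 1.16/8.43 = 0.1376 J/s.
Since 0.1376 < R, time spent handling deep corollas is better spent searching.

No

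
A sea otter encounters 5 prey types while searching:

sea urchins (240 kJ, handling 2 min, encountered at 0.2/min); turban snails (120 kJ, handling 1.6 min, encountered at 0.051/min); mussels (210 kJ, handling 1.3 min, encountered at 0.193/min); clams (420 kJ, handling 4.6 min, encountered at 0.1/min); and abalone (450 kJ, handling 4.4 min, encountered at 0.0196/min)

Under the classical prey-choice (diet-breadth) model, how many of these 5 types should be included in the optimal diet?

Rank by E/h (kJ/min): mussels 162, sea urchins 120, abalone 102, clams 91.3, turban snails 75. Include each in turn until the next type's E/h falls below the running intake rate.
Rate on top 1: 32.4. sea urchins: 120 > 32.4 → include.
Rate on top 2: 53.63. abalone: 102 > 53.63 → include.
Rate on top 3: 56.04. clams: 91.3 > 56.04 → include.
Rate on top 4: 63.42. turban snails: 75 > 63.42 → include.
Optimal diet: mussels, sea urchins, abalone, clams, turban snails — 5 of 5 types.

5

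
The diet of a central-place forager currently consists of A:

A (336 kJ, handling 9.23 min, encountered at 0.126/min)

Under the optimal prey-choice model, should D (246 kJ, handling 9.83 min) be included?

Yes

Current rate: (0.126×336)/(1 + 0.126×9.23) = 19.57 kJ/min.
D: E/h = 246/9.83 = 25.03 kJ/min.
Since 25.03 > R, including D increases the long-run rate.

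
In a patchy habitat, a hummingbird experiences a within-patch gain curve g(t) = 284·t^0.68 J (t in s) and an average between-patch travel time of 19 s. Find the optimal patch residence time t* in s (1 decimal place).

40.4 s

Maximise g(t)/(T+t): set derivative to zero → g'(t)(T+t) = g(t).
g'(t) = 0.68·284·t^-0.32. Setting 0.68·284·t^-0.32 = 284·t^0.68/(19+t) gives 0.68(19+t) = t, so 0.32·t = 0.68×19.
t* = 0.68×19/0.32 = 40.38 s.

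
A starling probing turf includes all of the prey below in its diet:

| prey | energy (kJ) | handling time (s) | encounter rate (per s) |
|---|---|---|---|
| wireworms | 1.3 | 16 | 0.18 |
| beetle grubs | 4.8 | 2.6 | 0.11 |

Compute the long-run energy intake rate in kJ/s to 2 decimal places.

0.18 kJ/s

R = Σλ_iE_i / (1 + Σλ_ih_i)
Numerator: 0.18×1.3 + 0.11×4.8 = 0.762
Denominator: 1 + 0.18×16 + 0.11×2.6 = 4.166
R = 0.762/4.166 = 0.1829 kJ/s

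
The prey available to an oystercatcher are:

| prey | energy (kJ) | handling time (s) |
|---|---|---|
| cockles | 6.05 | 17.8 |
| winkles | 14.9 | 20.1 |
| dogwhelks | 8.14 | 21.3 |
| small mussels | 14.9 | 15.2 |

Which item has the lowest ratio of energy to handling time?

cockles

Profitability E/h (kJ/s): cockles = 6.05/17.8 = 0.34, winkles = 14.9/20.1 = 0.741, dogwhelks = 8.14/21.3 = 0.382, small mussels = 14.9/15.2 = 0.98.
Ranked: small mussels > winkles > dogwhelks > cockles.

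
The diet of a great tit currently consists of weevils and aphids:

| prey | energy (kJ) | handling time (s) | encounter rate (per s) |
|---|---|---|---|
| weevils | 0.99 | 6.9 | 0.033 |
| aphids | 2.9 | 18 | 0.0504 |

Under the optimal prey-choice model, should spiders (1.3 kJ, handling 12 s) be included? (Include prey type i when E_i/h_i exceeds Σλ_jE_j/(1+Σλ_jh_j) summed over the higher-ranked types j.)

Yes

On weevils and aphids alone, R = ΣλE/(1+Σλh) = 0.1788/2.135 = 0.08377 kJ/s.
Profitability of spiders: 1.3/12 = 0.1083 kJ/s.
0.1083 > 0.08377, so adding spiders raises the average — include it.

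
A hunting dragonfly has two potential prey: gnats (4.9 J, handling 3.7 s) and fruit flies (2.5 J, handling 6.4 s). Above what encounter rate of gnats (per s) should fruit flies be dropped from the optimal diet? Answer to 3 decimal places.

The zero-one rule: include fruit flies iff E₂/h₂ > λE₁/(1+λh₁). Equality gives the switch point.
λE₁h₂ = E₂ + λE₂h₁ ⇒ λ = E₂/(E₁h₂ − E₂h₁) = 2.5/(31.36 − 9.25) = 0.1131 per s.

0.113 per s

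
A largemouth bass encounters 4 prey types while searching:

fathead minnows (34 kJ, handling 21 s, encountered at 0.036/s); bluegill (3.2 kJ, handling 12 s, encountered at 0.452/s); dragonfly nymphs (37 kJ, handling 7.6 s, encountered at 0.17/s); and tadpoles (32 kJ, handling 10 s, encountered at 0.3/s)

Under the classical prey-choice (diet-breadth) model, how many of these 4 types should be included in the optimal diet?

2

E/h in descending order: dragonfly nymphs 4.87, tadpoles 3.2, fathead minnows 1.62, bluegill 0.267 kJ/s. The optimal diet is the largest prefix of this list for which every included type satisfies E_i/h_i > R on the types above it.
Rate on top 1: 2.744. tadpoles: 3.2 > 2.744 → include.
Rate on top 2: 3.003. fathead minnows: 1.62 < 3.003 → exclude; stop.
Optimal diet: dragonfly nymphs, tadpoles — 2 of 4 types.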